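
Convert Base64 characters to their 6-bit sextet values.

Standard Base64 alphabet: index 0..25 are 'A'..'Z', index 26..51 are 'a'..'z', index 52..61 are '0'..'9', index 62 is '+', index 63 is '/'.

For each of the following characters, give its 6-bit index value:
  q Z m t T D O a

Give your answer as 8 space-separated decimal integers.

'q': a..z range, 26 + ord('q') − ord('a') = 42
'Z': A..Z range, ord('Z') − ord('A') = 25
'm': a..z range, 26 + ord('m') − ord('a') = 38
't': a..z range, 26 + ord('t') − ord('a') = 45
'T': A..Z range, ord('T') − ord('A') = 19
'D': A..Z range, ord('D') − ord('A') = 3
'O': A..Z range, ord('O') − ord('A') = 14
'a': a..z range, 26 + ord('a') − ord('a') = 26

Answer: 42 25 38 45 19 3 14 26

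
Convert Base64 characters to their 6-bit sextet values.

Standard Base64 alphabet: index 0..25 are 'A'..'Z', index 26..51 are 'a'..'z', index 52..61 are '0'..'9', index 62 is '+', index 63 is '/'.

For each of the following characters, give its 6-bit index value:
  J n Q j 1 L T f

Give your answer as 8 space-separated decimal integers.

Answer: 9 39 16 35 53 11 19 31

Derivation:
'J': A..Z range, ord('J') − ord('A') = 9
'n': a..z range, 26 + ord('n') − ord('a') = 39
'Q': A..Z range, ord('Q') − ord('A') = 16
'j': a..z range, 26 + ord('j') − ord('a') = 35
'1': 0..9 range, 52 + ord('1') − ord('0') = 53
'L': A..Z range, ord('L') − ord('A') = 11
'T': A..Z range, ord('T') − ord('A') = 19
'f': a..z range, 26 + ord('f') − ord('a') = 31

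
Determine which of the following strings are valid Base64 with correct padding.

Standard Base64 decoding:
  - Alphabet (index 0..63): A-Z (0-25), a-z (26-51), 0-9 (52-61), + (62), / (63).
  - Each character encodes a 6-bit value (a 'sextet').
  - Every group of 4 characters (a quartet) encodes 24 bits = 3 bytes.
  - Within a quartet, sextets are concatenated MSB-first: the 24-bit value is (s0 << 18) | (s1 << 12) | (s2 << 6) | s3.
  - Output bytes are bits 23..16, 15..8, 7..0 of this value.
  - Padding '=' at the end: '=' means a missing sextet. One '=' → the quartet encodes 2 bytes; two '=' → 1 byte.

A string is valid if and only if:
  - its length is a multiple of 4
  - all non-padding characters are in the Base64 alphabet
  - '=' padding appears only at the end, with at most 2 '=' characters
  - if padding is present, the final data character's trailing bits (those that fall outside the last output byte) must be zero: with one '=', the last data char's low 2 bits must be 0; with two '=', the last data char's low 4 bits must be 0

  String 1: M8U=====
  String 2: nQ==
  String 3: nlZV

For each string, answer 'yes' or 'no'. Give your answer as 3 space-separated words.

String 1: 'M8U=====' → invalid (5 pad chars (max 2))
String 2: 'nQ==' → valid
String 3: 'nlZV' → valid

Answer: no yes yes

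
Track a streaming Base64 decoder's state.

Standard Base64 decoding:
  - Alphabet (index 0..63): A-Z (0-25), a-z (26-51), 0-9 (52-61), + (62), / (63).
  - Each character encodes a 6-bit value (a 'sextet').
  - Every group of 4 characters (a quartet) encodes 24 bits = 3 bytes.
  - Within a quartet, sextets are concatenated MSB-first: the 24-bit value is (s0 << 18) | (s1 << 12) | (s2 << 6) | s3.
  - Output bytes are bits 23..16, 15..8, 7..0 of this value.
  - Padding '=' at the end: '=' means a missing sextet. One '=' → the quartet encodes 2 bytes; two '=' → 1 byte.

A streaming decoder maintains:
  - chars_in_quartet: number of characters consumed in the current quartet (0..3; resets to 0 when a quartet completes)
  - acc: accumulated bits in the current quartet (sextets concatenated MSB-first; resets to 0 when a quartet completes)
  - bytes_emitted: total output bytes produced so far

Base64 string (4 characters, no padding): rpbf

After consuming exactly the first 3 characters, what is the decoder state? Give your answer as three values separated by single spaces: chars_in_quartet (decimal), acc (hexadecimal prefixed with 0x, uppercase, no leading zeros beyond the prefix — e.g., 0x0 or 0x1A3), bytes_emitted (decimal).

Answer: 3 0x2BA5B 0

Derivation:
After char 0 ('r'=43): chars_in_quartet=1 acc=0x2B bytes_emitted=0
After char 1 ('p'=41): chars_in_quartet=2 acc=0xAE9 bytes_emitted=0
After char 2 ('b'=27): chars_in_quartet=3 acc=0x2BA5B bytes_emitted=0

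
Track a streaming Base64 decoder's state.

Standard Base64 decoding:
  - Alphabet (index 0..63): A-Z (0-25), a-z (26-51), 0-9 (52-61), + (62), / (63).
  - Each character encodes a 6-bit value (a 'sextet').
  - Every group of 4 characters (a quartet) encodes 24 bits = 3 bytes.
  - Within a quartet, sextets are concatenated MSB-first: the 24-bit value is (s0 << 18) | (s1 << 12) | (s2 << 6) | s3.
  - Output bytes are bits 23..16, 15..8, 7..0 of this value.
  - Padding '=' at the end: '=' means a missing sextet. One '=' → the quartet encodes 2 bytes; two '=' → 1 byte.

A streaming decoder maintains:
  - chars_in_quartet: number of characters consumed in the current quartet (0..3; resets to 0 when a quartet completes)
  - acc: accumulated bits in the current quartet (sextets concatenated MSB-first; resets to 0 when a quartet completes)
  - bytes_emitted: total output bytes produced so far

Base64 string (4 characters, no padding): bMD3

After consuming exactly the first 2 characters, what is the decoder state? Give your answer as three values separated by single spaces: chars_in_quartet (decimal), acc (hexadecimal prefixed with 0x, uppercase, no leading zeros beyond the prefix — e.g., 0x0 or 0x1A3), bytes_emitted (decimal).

After char 0 ('b'=27): chars_in_quartet=1 acc=0x1B bytes_emitted=0
After char 1 ('M'=12): chars_in_quartet=2 acc=0x6CC bytes_emitted=0

Answer: 2 0x6CC 0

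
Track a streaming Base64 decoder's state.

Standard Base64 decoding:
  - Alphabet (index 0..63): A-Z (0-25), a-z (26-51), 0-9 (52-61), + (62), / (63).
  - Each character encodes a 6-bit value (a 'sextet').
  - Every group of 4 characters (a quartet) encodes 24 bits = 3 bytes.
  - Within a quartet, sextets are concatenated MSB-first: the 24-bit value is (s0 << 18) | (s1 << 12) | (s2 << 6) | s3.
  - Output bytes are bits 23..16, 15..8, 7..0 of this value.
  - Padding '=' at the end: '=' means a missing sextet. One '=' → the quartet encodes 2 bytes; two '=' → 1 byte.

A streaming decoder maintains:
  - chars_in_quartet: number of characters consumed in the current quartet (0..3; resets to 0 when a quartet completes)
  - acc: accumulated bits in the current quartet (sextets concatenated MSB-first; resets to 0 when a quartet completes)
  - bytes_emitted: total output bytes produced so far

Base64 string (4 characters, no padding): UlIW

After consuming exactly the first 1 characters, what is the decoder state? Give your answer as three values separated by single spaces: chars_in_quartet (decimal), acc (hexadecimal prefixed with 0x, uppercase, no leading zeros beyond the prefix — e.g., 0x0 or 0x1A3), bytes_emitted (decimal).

After char 0 ('U'=20): chars_in_quartet=1 acc=0x14 bytes_emitted=0

Answer: 1 0x14 0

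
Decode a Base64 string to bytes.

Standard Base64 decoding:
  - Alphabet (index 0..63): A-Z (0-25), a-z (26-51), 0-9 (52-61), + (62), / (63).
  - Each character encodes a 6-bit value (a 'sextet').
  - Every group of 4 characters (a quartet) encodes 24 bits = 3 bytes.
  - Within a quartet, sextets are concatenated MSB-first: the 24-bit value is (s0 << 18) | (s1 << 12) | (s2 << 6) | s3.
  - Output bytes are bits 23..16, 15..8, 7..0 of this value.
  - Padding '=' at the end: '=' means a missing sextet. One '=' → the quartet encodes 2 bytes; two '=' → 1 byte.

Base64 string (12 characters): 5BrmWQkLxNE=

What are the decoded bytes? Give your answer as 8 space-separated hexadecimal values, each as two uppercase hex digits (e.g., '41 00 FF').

After char 0 ('5'=57): chars_in_quartet=1 acc=0x39 bytes_emitted=0
After char 1 ('B'=1): chars_in_quartet=2 acc=0xE41 bytes_emitted=0
After char 2 ('r'=43): chars_in_quartet=3 acc=0x3906B bytes_emitted=0
After char 3 ('m'=38): chars_in_quartet=4 acc=0xE41AE6 -> emit E4 1A E6, reset; bytes_emitted=3
After char 4 ('W'=22): chars_in_quartet=1 acc=0x16 bytes_emitted=3
After char 5 ('Q'=16): chars_in_quartet=2 acc=0x590 bytes_emitted=3
After char 6 ('k'=36): chars_in_quartet=3 acc=0x16424 bytes_emitted=3
After char 7 ('L'=11): chars_in_quartet=4 acc=0x59090B -> emit 59 09 0B, reset; bytes_emitted=6
After char 8 ('x'=49): chars_in_quartet=1 acc=0x31 bytes_emitted=6
After char 9 ('N'=13): chars_in_quartet=2 acc=0xC4D bytes_emitted=6
After char 10 ('E'=4): chars_in_quartet=3 acc=0x31344 bytes_emitted=6
Padding '=': partial quartet acc=0x31344 -> emit C4 D1; bytes_emitted=8

Answer: E4 1A E6 59 09 0B C4 D1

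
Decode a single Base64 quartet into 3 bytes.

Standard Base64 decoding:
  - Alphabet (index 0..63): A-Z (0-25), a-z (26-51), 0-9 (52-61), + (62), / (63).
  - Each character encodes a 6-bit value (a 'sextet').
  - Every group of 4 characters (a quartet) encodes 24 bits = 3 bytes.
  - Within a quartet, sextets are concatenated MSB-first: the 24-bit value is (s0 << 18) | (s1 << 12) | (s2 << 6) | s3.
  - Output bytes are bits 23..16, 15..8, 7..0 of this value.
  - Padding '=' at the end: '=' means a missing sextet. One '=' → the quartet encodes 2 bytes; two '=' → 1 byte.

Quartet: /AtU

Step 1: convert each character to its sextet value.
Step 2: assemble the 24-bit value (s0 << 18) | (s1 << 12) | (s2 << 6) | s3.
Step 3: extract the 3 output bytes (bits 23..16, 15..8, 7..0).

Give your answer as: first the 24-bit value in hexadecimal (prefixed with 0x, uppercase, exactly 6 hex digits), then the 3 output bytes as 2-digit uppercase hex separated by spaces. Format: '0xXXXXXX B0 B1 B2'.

Answer: 0xFC0B54 FC 0B 54

Derivation:
Sextets: /=63, A=0, t=45, U=20
24-bit: (63<<18) | (0<<12) | (45<<6) | 20
      = 0xFC0000 | 0x000000 | 0x000B40 | 0x000014
      = 0xFC0B54
Bytes: (v>>16)&0xFF=FC, (v>>8)&0xFF=0B, v&0xFF=54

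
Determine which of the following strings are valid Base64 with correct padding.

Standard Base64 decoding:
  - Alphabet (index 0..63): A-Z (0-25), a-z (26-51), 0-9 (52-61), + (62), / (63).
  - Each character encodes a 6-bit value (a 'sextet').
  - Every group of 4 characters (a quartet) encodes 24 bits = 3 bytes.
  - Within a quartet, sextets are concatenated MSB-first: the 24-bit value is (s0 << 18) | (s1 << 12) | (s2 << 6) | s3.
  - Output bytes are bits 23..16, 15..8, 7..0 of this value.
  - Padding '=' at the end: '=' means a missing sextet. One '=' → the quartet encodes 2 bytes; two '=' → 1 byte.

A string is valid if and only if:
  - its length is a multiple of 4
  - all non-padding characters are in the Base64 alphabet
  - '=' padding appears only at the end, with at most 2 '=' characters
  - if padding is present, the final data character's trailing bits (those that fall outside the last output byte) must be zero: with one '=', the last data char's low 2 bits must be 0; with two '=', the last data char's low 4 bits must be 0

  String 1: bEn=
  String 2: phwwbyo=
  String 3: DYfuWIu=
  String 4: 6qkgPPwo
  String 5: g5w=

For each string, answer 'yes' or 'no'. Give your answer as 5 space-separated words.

String 1: 'bEn=' → invalid (bad trailing bits)
String 2: 'phwwbyo=' → valid
String 3: 'DYfuWIu=' → invalid (bad trailing bits)
String 4: '6qkgPPwo' → valid
String 5: 'g5w=' → valid

Answer: no yes no yes yes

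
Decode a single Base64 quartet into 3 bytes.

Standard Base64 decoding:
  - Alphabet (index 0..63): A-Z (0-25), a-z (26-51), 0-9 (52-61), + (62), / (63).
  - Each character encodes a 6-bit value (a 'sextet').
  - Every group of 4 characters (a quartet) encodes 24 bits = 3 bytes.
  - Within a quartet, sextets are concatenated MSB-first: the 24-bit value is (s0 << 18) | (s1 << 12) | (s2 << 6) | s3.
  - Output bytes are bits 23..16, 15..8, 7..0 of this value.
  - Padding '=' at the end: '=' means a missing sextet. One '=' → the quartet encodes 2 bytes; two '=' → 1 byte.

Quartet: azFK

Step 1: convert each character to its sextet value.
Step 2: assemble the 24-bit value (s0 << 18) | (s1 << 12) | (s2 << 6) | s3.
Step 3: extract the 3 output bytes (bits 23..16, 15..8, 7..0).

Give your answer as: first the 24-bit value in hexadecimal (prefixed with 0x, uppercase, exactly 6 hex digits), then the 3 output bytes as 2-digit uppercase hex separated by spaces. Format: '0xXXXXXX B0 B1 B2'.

Answer: 0x6B314A 6B 31 4A

Derivation:
Sextets: a=26, z=51, F=5, K=10
24-bit: (26<<18) | (51<<12) | (5<<6) | 10
      = 0x680000 | 0x033000 | 0x000140 | 0x00000A
      = 0x6B314A
Bytes: (v>>16)&0xFF=6B, (v>>8)&0xFF=31, v&0xFF=4A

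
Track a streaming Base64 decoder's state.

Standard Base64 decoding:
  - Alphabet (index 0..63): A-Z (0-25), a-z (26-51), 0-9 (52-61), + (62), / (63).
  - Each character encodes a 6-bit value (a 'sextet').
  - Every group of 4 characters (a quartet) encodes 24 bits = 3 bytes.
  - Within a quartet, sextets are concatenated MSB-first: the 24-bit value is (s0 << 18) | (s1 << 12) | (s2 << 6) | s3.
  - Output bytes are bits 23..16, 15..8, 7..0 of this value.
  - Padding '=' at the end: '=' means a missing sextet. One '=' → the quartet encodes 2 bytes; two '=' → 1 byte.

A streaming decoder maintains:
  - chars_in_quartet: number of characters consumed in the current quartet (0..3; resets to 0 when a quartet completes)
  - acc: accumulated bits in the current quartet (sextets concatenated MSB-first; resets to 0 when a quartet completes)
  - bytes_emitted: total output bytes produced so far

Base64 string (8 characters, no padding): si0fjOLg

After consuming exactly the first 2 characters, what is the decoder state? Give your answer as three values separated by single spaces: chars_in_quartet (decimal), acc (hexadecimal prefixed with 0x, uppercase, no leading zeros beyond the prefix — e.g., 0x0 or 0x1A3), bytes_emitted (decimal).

Answer: 2 0xB22 0

Derivation:
After char 0 ('s'=44): chars_in_quartet=1 acc=0x2C bytes_emitted=0
After char 1 ('i'=34): chars_in_quartet=2 acc=0xB22 bytes_emitted=0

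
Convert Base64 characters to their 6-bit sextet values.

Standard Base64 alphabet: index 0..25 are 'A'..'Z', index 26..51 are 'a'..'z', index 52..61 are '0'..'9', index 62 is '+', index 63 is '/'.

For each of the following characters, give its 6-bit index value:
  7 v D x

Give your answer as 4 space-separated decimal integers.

'7': 0..9 range, 52 + ord('7') − ord('0') = 59
'v': a..z range, 26 + ord('v') − ord('a') = 47
'D': A..Z range, ord('D') − ord('A') = 3
'x': a..z range, 26 + ord('x') − ord('a') = 49

Answer: 59 47 3 49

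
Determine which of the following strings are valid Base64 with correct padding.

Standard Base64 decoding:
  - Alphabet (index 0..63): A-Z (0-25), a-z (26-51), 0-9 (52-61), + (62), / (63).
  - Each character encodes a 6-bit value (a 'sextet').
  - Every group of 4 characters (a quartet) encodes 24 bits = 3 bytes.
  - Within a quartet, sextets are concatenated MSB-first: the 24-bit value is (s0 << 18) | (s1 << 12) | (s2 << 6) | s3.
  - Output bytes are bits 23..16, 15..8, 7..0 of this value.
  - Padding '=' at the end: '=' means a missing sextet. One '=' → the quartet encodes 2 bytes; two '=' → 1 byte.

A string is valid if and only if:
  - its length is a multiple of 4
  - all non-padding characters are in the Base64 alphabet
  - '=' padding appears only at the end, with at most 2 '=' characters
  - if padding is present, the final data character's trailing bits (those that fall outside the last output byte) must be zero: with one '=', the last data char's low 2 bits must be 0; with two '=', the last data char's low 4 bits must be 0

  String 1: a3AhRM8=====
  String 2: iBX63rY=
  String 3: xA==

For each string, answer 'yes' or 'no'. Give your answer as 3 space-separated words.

String 1: 'a3AhRM8=====' → invalid (5 pad chars (max 2))
String 2: 'iBX63rY=' → valid
String 3: 'xA==' → valid

Answer: no yes yes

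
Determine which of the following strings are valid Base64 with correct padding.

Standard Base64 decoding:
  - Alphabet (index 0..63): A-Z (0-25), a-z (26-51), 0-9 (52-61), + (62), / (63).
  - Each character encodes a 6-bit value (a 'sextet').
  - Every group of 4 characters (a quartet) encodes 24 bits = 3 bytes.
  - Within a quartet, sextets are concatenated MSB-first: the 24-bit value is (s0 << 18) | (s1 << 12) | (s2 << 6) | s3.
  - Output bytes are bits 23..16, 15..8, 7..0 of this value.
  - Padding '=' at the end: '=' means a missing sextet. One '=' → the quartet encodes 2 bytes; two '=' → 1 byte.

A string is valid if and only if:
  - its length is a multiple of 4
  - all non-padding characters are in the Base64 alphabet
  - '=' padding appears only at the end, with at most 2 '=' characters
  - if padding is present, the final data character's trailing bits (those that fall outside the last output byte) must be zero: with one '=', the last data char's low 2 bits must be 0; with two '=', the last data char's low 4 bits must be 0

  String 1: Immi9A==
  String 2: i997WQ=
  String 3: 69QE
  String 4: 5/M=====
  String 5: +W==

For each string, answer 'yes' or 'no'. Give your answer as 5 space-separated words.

String 1: 'Immi9A==' → valid
String 2: 'i997WQ=' → invalid (len=7 not mult of 4)
String 3: '69QE' → valid
String 4: '5/M=====' → invalid (5 pad chars (max 2))
String 5: '+W==' → invalid (bad trailing bits)

Answer: yes no yes no no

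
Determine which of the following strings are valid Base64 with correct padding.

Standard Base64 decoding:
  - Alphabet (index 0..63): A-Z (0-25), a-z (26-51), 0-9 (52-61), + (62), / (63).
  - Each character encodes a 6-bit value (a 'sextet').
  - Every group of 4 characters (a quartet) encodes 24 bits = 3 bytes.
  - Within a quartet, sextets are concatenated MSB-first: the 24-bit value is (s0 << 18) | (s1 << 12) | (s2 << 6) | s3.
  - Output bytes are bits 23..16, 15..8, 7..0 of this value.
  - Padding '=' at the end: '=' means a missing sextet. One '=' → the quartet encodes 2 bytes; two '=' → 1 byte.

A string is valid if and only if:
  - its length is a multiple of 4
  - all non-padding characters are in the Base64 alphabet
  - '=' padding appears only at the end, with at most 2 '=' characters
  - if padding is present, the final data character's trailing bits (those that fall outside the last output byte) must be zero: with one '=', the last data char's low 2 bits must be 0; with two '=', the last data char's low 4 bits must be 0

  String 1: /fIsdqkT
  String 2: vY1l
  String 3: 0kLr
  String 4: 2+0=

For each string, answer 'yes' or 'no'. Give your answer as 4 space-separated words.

Answer: yes yes yes yes

Derivation:
String 1: '/fIsdqkT' → valid
String 2: 'vY1l' → valid
String 3: '0kLr' → valid
String 4: '2+0=' → valid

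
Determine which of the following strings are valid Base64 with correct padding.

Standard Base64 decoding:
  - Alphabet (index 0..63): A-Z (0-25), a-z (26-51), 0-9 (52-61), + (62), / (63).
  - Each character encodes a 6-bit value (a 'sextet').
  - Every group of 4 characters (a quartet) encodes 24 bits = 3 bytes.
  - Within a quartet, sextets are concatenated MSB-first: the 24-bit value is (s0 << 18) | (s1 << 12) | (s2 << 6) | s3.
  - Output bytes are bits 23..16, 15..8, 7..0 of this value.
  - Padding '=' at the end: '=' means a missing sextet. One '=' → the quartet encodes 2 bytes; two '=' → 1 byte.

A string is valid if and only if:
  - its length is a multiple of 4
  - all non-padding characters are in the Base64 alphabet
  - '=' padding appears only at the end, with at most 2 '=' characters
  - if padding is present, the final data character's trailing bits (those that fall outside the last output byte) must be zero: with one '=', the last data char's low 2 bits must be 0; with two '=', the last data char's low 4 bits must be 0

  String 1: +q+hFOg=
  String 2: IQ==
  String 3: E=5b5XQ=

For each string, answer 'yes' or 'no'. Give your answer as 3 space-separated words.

Answer: yes yes no

Derivation:
String 1: '+q+hFOg=' → valid
String 2: 'IQ==' → valid
String 3: 'E=5b5XQ=' → invalid (bad char(s): ['=']; '=' in middle)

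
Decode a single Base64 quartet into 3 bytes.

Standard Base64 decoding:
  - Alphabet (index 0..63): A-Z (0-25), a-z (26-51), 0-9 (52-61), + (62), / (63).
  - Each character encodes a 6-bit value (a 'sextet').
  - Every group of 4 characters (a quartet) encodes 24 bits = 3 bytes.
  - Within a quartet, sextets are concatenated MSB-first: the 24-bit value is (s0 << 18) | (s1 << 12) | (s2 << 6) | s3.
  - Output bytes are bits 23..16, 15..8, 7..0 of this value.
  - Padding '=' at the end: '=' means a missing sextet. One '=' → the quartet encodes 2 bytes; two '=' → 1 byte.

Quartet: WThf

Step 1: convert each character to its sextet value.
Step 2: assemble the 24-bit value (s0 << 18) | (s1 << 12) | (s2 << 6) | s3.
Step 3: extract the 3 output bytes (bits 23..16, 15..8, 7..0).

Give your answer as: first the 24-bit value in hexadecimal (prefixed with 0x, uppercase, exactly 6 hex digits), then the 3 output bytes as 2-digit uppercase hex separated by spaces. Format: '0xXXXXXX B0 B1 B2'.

Sextets: W=22, T=19, h=33, f=31
24-bit: (22<<18) | (19<<12) | (33<<6) | 31
      = 0x580000 | 0x013000 | 0x000840 | 0x00001F
      = 0x59385F
Bytes: (v>>16)&0xFF=59, (v>>8)&0xFF=38, v&0xFF=5F

Answer: 0x59385F 59 38 5F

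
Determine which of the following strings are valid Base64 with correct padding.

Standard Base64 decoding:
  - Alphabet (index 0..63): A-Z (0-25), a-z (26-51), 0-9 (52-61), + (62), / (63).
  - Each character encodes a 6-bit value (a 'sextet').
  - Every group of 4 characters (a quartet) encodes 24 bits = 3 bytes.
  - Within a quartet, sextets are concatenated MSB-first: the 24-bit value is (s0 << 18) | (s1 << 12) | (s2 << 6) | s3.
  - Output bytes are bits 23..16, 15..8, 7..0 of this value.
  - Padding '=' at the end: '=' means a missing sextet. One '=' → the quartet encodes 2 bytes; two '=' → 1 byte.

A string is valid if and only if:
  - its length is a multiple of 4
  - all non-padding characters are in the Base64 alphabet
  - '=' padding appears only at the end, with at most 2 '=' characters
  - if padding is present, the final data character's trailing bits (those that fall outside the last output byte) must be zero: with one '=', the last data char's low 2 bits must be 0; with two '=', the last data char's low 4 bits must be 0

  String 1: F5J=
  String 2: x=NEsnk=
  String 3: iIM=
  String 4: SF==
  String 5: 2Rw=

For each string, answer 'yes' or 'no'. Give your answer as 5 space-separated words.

String 1: 'F5J=' → invalid (bad trailing bits)
String 2: 'x=NEsnk=' → invalid (bad char(s): ['=']; '=' in middle)
String 3: 'iIM=' → valid
String 4: 'SF==' → invalid (bad trailing bits)
String 5: '2Rw=' → valid

Answer: no no yes no yes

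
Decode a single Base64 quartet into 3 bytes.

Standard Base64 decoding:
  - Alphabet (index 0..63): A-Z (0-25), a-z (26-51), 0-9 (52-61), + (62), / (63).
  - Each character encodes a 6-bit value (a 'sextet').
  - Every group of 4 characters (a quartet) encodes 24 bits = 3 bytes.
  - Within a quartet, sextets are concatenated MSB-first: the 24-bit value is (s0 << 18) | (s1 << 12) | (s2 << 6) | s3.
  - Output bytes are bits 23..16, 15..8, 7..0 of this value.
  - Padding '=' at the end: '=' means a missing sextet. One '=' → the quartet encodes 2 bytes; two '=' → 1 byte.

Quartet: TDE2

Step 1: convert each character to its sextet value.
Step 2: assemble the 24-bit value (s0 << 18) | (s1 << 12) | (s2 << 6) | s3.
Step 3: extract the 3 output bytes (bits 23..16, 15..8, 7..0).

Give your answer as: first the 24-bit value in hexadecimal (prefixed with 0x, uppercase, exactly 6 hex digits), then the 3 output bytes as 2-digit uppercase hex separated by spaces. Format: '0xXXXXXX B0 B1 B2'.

Sextets: T=19, D=3, E=4, 2=54
24-bit: (19<<18) | (3<<12) | (4<<6) | 54
      = 0x4C0000 | 0x003000 | 0x000100 | 0x000036
      = 0x4C3136
Bytes: (v>>16)&0xFF=4C, (v>>8)&0xFF=31, v&0xFF=36

Answer: 0x4C3136 4C 31 36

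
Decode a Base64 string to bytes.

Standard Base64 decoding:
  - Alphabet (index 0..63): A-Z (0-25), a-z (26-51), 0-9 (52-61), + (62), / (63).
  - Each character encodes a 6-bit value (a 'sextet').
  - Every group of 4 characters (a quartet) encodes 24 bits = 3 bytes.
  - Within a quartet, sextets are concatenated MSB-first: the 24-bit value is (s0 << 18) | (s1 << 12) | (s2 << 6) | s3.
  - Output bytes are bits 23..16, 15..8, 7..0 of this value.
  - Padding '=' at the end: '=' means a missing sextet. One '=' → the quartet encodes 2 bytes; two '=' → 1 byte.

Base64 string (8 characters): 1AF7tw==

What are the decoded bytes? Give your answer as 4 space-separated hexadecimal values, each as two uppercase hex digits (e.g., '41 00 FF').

Answer: D4 01 7B B7

Derivation:
After char 0 ('1'=53): chars_in_quartet=1 acc=0x35 bytes_emitted=0
After char 1 ('A'=0): chars_in_quartet=2 acc=0xD40 bytes_emitted=0
After char 2 ('F'=5): chars_in_quartet=3 acc=0x35005 bytes_emitted=0
After char 3 ('7'=59): chars_in_quartet=4 acc=0xD4017B -> emit D4 01 7B, reset; bytes_emitted=3
After char 4 ('t'=45): chars_in_quartet=1 acc=0x2D bytes_emitted=3
After char 5 ('w'=48): chars_in_quartet=2 acc=0xB70 bytes_emitted=3
Padding '==': partial quartet acc=0xB70 -> emit B7; bytes_emitted=4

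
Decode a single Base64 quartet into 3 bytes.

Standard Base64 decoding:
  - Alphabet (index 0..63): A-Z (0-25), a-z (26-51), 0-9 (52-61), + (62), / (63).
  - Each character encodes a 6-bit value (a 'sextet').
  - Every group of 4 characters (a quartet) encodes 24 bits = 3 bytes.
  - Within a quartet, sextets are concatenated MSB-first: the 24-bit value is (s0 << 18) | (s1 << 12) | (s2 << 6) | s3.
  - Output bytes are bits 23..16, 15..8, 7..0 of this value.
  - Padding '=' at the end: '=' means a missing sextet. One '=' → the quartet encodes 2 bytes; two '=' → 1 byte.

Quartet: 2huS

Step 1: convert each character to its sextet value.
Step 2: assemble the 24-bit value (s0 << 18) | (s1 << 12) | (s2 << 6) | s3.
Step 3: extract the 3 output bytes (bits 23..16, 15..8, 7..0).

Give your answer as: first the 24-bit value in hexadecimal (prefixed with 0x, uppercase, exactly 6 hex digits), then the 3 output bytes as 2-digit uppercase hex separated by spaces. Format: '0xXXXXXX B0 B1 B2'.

Answer: 0xDA1B92 DA 1B 92

Derivation:
Sextets: 2=54, h=33, u=46, S=18
24-bit: (54<<18) | (33<<12) | (46<<6) | 18
      = 0xD80000 | 0x021000 | 0x000B80 | 0x000012
      = 0xDA1B92
Bytes: (v>>16)&0xFF=DA, (v>>8)&0xFF=1B, v&0xFF=92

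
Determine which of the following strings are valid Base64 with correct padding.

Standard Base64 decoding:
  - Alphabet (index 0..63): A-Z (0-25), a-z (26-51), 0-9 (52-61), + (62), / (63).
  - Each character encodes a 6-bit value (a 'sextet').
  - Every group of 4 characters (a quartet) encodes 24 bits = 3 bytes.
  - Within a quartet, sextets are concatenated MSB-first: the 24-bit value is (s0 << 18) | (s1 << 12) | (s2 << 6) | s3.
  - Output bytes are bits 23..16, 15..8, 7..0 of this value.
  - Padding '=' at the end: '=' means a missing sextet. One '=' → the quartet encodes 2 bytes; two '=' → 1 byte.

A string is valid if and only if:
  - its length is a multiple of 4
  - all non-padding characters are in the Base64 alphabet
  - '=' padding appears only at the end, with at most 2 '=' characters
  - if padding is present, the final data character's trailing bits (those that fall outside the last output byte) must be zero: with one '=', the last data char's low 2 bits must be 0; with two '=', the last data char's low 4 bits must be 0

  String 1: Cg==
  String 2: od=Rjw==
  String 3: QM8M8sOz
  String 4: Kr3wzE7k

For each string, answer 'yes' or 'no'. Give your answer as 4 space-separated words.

Answer: yes no yes yes

Derivation:
String 1: 'Cg==' → valid
String 2: 'od=Rjw==' → invalid (bad char(s): ['=']; '=' in middle)
String 3: 'QM8M8sOz' → valid
String 4: 'Kr3wzE7k' → valid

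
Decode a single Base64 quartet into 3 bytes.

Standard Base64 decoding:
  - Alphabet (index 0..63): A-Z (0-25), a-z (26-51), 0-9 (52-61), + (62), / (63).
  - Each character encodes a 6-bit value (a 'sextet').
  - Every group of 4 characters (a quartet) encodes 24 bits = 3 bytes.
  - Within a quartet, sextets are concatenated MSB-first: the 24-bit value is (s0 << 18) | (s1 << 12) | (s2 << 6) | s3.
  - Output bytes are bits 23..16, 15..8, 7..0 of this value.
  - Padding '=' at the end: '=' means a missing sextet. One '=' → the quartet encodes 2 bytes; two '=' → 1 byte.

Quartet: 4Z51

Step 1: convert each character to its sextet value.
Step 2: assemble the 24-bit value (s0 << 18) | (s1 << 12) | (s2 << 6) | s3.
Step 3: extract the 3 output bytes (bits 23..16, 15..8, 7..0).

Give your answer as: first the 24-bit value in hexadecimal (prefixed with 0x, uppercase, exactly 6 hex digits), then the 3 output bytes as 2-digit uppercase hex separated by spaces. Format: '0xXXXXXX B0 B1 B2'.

Answer: 0xE19E75 E1 9E 75

Derivation:
Sextets: 4=56, Z=25, 5=57, 1=53
24-bit: (56<<18) | (25<<12) | (57<<6) | 53
      = 0xE00000 | 0x019000 | 0x000E40 | 0x000035
      = 0xE19E75
Bytes: (v>>16)&0xFF=E1, (v>>8)&0xFF=9E, v&0xFF=75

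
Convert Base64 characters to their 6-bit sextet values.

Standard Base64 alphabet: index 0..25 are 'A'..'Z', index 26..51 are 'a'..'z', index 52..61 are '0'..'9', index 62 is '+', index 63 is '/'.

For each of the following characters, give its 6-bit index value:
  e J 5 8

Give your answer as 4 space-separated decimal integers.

'e': a..z range, 26 + ord('e') − ord('a') = 30
'J': A..Z range, ord('J') − ord('A') = 9
'5': 0..9 range, 52 + ord('5') − ord('0') = 57
'8': 0..9 range, 52 + ord('8') − ord('0') = 60

Answer: 30 9 57 60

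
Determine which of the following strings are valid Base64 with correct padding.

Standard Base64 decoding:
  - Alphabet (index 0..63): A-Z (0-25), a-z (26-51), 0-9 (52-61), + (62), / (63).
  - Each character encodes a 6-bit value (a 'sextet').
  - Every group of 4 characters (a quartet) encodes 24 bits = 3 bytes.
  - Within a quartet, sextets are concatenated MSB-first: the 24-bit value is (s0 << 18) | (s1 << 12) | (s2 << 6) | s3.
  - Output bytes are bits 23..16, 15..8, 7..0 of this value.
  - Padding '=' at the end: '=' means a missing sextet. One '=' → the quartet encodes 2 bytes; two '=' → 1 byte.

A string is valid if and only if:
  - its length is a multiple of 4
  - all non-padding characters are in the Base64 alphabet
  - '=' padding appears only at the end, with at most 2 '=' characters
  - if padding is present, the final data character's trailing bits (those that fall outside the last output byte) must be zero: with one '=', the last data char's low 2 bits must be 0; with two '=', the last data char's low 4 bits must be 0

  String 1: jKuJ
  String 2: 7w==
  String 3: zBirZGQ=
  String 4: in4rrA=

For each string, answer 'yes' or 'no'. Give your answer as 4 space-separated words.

String 1: 'jKuJ' → valid
String 2: '7w==' → valid
String 3: 'zBirZGQ=' → valid
String 4: 'in4rrA=' → invalid (len=7 not mult of 4)

Answer: yes yes yes no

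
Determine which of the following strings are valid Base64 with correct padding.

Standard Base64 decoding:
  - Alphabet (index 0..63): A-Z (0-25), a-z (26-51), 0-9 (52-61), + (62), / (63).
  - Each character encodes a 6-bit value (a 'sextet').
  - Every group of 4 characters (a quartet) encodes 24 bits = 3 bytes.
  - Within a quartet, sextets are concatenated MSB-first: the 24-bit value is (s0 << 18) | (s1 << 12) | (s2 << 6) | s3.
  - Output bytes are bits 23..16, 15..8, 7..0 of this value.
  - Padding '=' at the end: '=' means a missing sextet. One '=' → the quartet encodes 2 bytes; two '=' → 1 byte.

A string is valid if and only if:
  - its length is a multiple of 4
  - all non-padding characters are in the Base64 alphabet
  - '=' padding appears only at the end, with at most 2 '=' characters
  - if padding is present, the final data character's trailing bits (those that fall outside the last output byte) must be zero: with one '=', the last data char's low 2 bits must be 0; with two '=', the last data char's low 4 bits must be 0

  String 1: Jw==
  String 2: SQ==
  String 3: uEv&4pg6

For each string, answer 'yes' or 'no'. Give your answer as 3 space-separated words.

String 1: 'Jw==' → valid
String 2: 'SQ==' → valid
String 3: 'uEv&4pg6' → invalid (bad char(s): ['&'])

Answer: yes yes no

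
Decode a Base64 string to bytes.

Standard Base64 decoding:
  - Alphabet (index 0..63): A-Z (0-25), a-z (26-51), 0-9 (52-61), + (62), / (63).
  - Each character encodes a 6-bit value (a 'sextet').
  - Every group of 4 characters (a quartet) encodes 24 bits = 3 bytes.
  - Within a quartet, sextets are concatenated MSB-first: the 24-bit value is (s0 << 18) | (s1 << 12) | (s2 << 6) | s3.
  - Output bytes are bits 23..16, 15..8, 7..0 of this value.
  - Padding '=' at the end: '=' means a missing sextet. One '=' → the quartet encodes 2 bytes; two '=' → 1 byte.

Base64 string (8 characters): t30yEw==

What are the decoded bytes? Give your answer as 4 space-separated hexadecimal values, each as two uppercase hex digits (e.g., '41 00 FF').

Answer: B7 7D 32 13

Derivation:
After char 0 ('t'=45): chars_in_quartet=1 acc=0x2D bytes_emitted=0
After char 1 ('3'=55): chars_in_quartet=2 acc=0xB77 bytes_emitted=0
After char 2 ('0'=52): chars_in_quartet=3 acc=0x2DDF4 bytes_emitted=0
After char 3 ('y'=50): chars_in_quartet=4 acc=0xB77D32 -> emit B7 7D 32, reset; bytes_emitted=3
After char 4 ('E'=4): chars_in_quartet=1 acc=0x4 bytes_emitted=3
After char 5 ('w'=48): chars_in_quartet=2 acc=0x130 bytes_emitted=3
Padding '==': partial quartet acc=0x130 -> emit 13; bytes_emitted=4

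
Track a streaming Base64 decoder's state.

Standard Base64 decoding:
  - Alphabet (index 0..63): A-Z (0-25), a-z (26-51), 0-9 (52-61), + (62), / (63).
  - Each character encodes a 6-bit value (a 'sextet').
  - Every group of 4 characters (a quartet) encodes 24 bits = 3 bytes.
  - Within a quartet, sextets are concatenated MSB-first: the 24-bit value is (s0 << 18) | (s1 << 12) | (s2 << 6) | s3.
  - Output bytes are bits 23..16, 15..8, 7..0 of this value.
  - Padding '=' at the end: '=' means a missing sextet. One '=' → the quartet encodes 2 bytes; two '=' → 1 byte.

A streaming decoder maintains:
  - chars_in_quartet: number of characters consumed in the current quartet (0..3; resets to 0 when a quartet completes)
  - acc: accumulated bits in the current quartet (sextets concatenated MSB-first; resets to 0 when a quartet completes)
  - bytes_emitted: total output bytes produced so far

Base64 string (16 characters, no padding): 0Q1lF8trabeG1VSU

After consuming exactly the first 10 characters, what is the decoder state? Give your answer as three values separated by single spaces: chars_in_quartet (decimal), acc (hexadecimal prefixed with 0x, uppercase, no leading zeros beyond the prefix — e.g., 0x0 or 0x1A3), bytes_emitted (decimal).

Answer: 2 0x69B 6

Derivation:
After char 0 ('0'=52): chars_in_quartet=1 acc=0x34 bytes_emitted=0
After char 1 ('Q'=16): chars_in_quartet=2 acc=0xD10 bytes_emitted=0
After char 2 ('1'=53): chars_in_quartet=3 acc=0x34435 bytes_emitted=0
After char 3 ('l'=37): chars_in_quartet=4 acc=0xD10D65 -> emit D1 0D 65, reset; bytes_emitted=3
After char 4 ('F'=5): chars_in_quartet=1 acc=0x5 bytes_emitted=3
After char 5 ('8'=60): chars_in_quartet=2 acc=0x17C bytes_emitted=3
After char 6 ('t'=45): chars_in_quartet=3 acc=0x5F2D bytes_emitted=3
After char 7 ('r'=43): chars_in_quartet=4 acc=0x17CB6B -> emit 17 CB 6B, reset; bytes_emitted=6
After char 8 ('a'=26): chars_in_quartet=1 acc=0x1A bytes_emitted=6
After char 9 ('b'=27): chars_in_quartet=2 acc=0x69B bytes_emitted=6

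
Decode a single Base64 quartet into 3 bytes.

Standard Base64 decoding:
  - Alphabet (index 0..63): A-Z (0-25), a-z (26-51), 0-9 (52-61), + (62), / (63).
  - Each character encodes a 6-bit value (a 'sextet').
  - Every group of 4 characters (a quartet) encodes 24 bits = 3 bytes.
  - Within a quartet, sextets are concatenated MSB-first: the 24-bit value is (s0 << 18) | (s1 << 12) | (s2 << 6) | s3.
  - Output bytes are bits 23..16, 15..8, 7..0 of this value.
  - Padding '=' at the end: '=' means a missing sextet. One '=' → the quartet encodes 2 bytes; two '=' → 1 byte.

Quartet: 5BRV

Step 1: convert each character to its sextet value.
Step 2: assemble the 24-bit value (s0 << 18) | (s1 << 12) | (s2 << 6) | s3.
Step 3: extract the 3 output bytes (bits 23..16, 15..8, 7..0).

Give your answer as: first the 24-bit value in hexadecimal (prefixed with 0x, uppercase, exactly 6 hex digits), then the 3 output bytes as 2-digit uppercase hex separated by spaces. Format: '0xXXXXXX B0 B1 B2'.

Answer: 0xE41455 E4 14 55

Derivation:
Sextets: 5=57, B=1, R=17, V=21
24-bit: (57<<18) | (1<<12) | (17<<6) | 21
      = 0xE40000 | 0x001000 | 0x000440 | 0x000015
      = 0xE41455
Bytes: (v>>16)&0xFF=E4, (v>>8)&0xFF=14, v&0xFF=55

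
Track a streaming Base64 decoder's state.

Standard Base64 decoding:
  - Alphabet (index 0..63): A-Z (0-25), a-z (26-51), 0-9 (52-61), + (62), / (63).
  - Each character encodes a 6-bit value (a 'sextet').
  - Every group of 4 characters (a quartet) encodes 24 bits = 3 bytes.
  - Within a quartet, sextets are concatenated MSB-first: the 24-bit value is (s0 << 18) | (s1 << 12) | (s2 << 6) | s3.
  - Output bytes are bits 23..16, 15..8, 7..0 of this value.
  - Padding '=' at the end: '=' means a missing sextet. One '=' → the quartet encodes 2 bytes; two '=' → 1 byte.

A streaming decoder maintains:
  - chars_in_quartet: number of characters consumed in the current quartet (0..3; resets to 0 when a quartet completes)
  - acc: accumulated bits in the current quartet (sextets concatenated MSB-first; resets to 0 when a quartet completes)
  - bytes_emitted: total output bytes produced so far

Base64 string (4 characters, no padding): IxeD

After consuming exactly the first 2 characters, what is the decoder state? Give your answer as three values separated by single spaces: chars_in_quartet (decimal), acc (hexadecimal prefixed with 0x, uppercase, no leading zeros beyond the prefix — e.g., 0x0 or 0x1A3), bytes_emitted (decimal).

After char 0 ('I'=8): chars_in_quartet=1 acc=0x8 bytes_emitted=0
After char 1 ('x'=49): chars_in_quartet=2 acc=0x231 bytes_emitted=0

Answer: 2 0x231 0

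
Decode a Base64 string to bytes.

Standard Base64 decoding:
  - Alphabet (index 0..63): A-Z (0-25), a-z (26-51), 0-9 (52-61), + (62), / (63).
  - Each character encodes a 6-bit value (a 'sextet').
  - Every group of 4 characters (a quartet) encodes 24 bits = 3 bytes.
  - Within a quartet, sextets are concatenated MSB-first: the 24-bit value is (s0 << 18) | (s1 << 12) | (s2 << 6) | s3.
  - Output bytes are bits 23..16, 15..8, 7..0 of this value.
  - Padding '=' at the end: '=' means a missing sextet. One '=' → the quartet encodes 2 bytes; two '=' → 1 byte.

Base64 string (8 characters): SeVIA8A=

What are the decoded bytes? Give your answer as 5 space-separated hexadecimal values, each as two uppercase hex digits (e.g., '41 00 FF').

Answer: 49 E5 48 03 C0

Derivation:
After char 0 ('S'=18): chars_in_quartet=1 acc=0x12 bytes_emitted=0
After char 1 ('e'=30): chars_in_quartet=2 acc=0x49E bytes_emitted=0
After char 2 ('V'=21): chars_in_quartet=3 acc=0x12795 bytes_emitted=0
After char 3 ('I'=8): chars_in_quartet=4 acc=0x49E548 -> emit 49 E5 48, reset; bytes_emitted=3
After char 4 ('A'=0): chars_in_quartet=1 acc=0x0 bytes_emitted=3
After char 5 ('8'=60): chars_in_quartet=2 acc=0x3C bytes_emitted=3
After char 6 ('A'=0): chars_in_quartet=3 acc=0xF00 bytes_emitted=3
Padding '=': partial quartet acc=0xF00 -> emit 03 C0; bytes_emitted=5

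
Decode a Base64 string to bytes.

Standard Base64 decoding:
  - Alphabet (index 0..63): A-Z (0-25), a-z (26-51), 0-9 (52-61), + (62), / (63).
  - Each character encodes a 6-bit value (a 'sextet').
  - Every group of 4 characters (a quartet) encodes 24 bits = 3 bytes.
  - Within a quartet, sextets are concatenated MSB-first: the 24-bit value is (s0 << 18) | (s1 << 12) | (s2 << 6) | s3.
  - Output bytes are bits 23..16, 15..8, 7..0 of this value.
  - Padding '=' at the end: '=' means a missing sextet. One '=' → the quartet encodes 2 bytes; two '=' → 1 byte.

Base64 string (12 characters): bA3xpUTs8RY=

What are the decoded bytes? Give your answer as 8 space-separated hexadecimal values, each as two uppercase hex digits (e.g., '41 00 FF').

After char 0 ('b'=27): chars_in_quartet=1 acc=0x1B bytes_emitted=0
After char 1 ('A'=0): chars_in_quartet=2 acc=0x6C0 bytes_emitted=0
After char 2 ('3'=55): chars_in_quartet=3 acc=0x1B037 bytes_emitted=0
After char 3 ('x'=49): chars_in_quartet=4 acc=0x6C0DF1 -> emit 6C 0D F1, reset; bytes_emitted=3
After char 4 ('p'=41): chars_in_quartet=1 acc=0x29 bytes_emitted=3
After char 5 ('U'=20): chars_in_quartet=2 acc=0xA54 bytes_emitted=3
After char 6 ('T'=19): chars_in_quartet=3 acc=0x29513 bytes_emitted=3
After char 7 ('s'=44): chars_in_quartet=4 acc=0xA544EC -> emit A5 44 EC, reset; bytes_emitted=6
After char 8 ('8'=60): chars_in_quartet=1 acc=0x3C bytes_emitted=6
After char 9 ('R'=17): chars_in_quartet=2 acc=0xF11 bytes_emitted=6
After char 10 ('Y'=24): chars_in_quartet=3 acc=0x3C458 bytes_emitted=6
Padding '=': partial quartet acc=0x3C458 -> emit F1 16; bytes_emitted=8

Answer: 6C 0D F1 A5 44 EC F1 16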